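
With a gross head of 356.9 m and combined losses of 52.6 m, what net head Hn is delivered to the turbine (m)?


Hn = 356.9 - 52.6 = 304.3000 m


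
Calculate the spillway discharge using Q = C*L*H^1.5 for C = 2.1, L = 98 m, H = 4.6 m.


Q = 2.1 * 98 * 4.6^1.5 = 2030.4024 m^3/s


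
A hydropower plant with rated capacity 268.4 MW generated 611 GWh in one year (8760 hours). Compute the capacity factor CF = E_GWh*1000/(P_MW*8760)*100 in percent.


CF = 611 * 1000 / (268.4 * 8760) * 100 = 25.9869 %


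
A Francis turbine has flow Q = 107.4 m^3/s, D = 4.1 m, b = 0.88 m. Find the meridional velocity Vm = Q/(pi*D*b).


Vm = 107.4 / (pi * 4.1 * 0.88) = 9.4752 m/s


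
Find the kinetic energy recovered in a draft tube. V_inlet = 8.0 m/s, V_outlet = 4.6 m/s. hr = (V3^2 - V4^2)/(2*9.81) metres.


hr = (8.0^2 - 4.6^2) / (2*9.81) = 2.1835 m


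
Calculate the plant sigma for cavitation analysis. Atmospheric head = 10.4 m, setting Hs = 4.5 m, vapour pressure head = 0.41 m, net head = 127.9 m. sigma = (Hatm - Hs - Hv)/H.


sigma = (10.4 - 4.5 - 0.41) / 127.9 = 0.0429


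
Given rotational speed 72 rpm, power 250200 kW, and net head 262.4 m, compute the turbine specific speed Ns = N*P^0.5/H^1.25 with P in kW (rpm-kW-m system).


Ns = 72 * 250200^0.5 / 262.4^1.25 = 34.1013


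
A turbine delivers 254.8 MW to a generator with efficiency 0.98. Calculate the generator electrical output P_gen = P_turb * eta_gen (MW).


P_gen = 254.8 * 0.98 = 249.7040 MW


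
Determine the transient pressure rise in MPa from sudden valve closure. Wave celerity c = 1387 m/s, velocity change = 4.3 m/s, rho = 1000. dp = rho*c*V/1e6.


dp = 1000 * 1387 * 4.3 / 1e6 = 5.9641 MPa


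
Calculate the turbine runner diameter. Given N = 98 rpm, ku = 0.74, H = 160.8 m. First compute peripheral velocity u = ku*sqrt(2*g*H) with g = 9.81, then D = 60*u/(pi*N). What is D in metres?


u = 0.74 * sqrt(2*9.81*160.8) = 41.5647 m/s
D = 60 * 41.5647 / (pi * 98) = 8.1003 m


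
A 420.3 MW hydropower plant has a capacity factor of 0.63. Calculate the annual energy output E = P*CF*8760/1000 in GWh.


E = 420.3 * 0.63 * 8760 / 1000 = 2319.5516 GWh


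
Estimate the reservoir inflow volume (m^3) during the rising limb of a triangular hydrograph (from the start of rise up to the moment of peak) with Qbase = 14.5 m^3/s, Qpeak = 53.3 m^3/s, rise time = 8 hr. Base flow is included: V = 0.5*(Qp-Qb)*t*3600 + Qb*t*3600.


V = 0.5*(53.3 - 14.5)*8*3600 + 14.5*8*3600 = 976320.0000 m^3


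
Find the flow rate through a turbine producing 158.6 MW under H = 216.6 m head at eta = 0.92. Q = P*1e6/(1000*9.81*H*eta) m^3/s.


Q = 158.6 * 1e6 / (1000 * 9.81 * 216.6 * 0.92) = 81.1312 m^3/s


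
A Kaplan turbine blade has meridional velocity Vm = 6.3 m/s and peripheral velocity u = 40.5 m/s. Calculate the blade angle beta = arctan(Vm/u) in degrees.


beta = arctan(6.3 / 40.5) = 8.8418 degrees


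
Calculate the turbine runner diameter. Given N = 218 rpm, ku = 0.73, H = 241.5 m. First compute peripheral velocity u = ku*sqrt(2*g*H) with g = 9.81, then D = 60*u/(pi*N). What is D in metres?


u = 0.73 * sqrt(2*9.81*241.5) = 50.2494 m/s
D = 60 * 50.2494 / (pi * 218) = 4.4023 m


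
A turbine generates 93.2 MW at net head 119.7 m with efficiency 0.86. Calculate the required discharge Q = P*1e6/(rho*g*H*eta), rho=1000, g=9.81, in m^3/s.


Q = 93.2 * 1e6 / (1000 * 9.81 * 119.7 * 0.86) = 92.2899 m^3/s


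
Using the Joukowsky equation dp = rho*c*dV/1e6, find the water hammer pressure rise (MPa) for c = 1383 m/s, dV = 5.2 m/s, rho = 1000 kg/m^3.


dp = 1000 * 1383 * 5.2 / 1e6 = 7.1916 MPa


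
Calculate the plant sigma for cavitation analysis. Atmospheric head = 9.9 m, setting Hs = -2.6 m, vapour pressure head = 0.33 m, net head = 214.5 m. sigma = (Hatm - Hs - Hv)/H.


sigma = (9.9 - (-2.6) - 0.33) / 214.5 = 0.0567


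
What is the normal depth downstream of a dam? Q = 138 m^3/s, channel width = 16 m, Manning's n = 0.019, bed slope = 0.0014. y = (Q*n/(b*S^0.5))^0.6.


y = (138 * 0.019 / (16 * 0.0014^0.5))^0.6 = 2.4259 m


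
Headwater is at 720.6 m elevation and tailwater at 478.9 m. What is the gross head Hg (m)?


Hg = 720.6 - 478.9 = 241.7000 m


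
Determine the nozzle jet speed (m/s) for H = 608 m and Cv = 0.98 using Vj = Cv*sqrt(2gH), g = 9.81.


Vj = 0.98 * sqrt(2*9.81*608) = 107.0354 m/s


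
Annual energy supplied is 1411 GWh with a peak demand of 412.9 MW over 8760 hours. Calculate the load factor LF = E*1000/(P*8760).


LF = 1411 * 1000 / (412.9 * 8760) = 0.3901


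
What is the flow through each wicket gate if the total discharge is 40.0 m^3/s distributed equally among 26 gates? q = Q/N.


q = 40.0 / 26 = 1.5385 m^3/s


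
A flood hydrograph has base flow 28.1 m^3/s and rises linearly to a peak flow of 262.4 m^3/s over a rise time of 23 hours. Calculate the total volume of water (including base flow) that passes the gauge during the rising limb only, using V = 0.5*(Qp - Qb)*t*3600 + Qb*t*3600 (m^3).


V = 0.5*(262.4 - 28.1)*23*3600 + 28.1*23*3600 = 1.2027e+07 m^3


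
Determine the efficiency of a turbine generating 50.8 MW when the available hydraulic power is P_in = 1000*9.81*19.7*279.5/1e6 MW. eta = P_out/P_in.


P_in = 1000 * 9.81 * 19.7 * 279.5 / 1e6 = 54.0153 MW
eta = 50.8 / 54.0153 = 0.9405


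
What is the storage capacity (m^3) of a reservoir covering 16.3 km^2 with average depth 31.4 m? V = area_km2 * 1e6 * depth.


V = 16.3 * 1e6 * 31.4 = 5.1182e+08 m^3


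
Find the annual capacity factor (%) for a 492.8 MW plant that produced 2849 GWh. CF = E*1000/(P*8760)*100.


CF = 2849 * 1000 / (492.8 * 8760) * 100 = 65.9960 %


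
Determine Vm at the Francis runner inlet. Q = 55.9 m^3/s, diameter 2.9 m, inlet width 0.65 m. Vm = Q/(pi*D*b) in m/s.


Vm = 55.9 / (pi * 2.9 * 0.65) = 9.4395 m/s


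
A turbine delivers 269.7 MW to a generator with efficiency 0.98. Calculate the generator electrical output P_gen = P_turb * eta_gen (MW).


P_gen = 269.7 * 0.98 = 264.3060 MW


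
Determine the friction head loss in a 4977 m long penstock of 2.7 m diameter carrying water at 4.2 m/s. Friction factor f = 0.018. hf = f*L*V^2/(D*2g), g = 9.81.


hf = 0.018 * 4977 * 4.2^2 / (2.7 * 2 * 9.81) = 29.8316 m


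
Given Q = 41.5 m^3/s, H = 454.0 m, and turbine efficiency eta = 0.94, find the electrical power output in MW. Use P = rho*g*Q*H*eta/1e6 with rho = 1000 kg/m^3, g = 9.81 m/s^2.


P = 1000 * 9.81 * 41.5 * 454.0 * 0.94 / 1e6 = 173.7404 MW


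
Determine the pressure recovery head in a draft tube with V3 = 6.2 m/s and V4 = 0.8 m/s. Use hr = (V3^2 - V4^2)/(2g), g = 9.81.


hr = (6.2^2 - 0.8^2) / (2*9.81) = 1.9266 m


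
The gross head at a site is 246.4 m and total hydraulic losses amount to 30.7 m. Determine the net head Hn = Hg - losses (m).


Hn = 246.4 - 30.7 = 215.7000 m


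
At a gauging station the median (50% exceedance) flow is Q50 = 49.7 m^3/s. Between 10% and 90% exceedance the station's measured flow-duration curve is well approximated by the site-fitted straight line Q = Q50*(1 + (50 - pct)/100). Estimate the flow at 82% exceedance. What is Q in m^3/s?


Q = 49.7 * (1 + (50 - 82)/100) = 33.7960 m^3/s


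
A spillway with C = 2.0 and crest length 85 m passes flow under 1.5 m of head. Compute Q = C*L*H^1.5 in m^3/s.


Q = 2.0 * 85 * 1.5^1.5 = 312.3099 m^3/s


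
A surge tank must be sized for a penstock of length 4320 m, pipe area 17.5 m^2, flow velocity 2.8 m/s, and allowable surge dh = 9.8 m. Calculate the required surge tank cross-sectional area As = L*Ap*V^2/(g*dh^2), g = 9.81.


As = 4320 * 17.5 * 2.8^2 / (9.81 * 9.8^2) = 629.0957 m^2


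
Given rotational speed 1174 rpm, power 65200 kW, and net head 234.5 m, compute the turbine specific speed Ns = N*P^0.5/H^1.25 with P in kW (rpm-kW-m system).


Ns = 1174 * 65200^0.5 / 234.5^1.25 = 326.6731


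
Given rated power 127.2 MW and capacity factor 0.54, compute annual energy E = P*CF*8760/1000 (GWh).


E = 127.2 * 0.54 * 8760 / 1000 = 601.7069 GWh


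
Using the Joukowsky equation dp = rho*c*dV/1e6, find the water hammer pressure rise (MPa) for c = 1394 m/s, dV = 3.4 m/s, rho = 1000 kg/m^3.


dp = 1000 * 1394 * 3.4 / 1e6 = 4.7396 MPa


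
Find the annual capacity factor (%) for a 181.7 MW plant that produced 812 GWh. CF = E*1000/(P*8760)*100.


CF = 812 * 1000 / (181.7 * 8760) * 100 = 51.0149 %


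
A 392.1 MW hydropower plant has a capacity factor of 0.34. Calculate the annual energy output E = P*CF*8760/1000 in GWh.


E = 392.1 * 0.34 * 8760 / 1000 = 1167.8306 GWh


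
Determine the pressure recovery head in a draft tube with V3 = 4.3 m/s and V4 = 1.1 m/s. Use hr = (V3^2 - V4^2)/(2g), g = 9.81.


hr = (4.3^2 - 1.1^2) / (2*9.81) = 0.8807 m


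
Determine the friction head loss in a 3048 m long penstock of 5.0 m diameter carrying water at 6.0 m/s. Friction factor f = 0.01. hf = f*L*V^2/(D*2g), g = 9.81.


hf = 0.01 * 3048 * 6.0^2 / (5.0 * 2 * 9.81) = 11.1853 m


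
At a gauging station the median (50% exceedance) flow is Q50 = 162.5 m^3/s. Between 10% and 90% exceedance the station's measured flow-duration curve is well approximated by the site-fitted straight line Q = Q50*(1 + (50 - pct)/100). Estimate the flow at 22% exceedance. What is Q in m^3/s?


Q = 162.5 * (1 + (50 - 22)/100) = 208.0000 m^3/s


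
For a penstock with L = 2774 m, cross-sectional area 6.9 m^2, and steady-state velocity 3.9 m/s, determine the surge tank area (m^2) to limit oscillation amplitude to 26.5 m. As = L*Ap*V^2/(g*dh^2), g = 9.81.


As = 2774 * 6.9 * 3.9^2 / (9.81 * 26.5^2) = 42.2595 m^2


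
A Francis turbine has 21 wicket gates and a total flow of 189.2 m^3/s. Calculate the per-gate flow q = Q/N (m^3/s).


q = 189.2 / 21 = 9.0095 m^3/s


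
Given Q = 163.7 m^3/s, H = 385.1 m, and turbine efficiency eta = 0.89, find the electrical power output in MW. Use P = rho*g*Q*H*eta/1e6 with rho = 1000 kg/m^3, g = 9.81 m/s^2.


P = 1000 * 9.81 * 163.7 * 385.1 * 0.89 / 1e6 = 550.4035 MW


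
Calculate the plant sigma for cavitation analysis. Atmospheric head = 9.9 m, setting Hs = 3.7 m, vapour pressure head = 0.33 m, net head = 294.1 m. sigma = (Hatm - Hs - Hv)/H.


sigma = (9.9 - 3.7 - 0.33) / 294.1 = 0.0200


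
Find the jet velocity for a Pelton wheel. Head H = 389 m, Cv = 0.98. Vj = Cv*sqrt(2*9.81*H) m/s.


Vj = 0.98 * sqrt(2*9.81*389) = 85.6151 m/s


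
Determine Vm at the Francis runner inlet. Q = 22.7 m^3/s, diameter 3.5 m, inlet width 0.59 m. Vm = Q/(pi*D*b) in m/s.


Vm = 22.7 / (pi * 3.5 * 0.59) = 3.4991 m/s


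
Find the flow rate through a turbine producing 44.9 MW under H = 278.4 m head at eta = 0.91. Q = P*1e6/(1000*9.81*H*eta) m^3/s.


Q = 44.9 * 1e6 / (1000 * 9.81 * 278.4 * 0.91) = 18.0662 m^3/s


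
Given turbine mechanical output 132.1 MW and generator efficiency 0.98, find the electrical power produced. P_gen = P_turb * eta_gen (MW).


P_gen = 132.1 * 0.98 = 129.4580 MW


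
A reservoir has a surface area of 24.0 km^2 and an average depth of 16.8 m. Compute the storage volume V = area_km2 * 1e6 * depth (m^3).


V = 24.0 * 1e6 * 16.8 = 4.0320e+08 m^3


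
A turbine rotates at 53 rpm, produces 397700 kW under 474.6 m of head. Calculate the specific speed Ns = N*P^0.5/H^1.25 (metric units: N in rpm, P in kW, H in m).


Ns = 53 * 397700^0.5 / 474.6^1.25 = 15.0884


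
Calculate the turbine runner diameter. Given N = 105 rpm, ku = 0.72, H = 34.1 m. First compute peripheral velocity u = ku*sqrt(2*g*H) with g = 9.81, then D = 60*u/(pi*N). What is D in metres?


u = 0.72 * sqrt(2*9.81*34.1) = 18.6234 m/s
D = 60 * 18.6234 / (pi * 105) = 3.3874 m


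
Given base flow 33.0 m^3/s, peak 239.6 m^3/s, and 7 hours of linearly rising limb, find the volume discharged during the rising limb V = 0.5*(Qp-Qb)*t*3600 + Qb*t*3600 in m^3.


V = 0.5*(239.6 - 33.0)*7*3600 + 33.0*7*3600 = 3.4348e+06 m^3


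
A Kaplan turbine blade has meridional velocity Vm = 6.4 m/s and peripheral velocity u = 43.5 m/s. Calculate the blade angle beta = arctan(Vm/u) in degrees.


beta = arctan(6.4 / 43.5) = 8.3697 degrees


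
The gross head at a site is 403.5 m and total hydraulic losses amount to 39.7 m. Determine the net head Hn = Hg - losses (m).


Hn = 403.5 - 39.7 = 363.8000 m


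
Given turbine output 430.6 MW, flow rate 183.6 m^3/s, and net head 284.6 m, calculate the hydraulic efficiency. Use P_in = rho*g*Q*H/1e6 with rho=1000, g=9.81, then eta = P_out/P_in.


P_in = 1000 * 9.81 * 183.6 * 284.6 / 1e6 = 512.5976 MW
eta = 430.6 / 512.5976 = 0.8400


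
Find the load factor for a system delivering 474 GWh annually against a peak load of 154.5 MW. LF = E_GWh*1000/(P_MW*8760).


LF = 474 * 1000 / (154.5 * 8760) = 0.3502


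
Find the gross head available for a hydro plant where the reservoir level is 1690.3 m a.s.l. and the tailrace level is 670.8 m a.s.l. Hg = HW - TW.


Hg = 1690.3 - 670.8 = 1019.5000 m


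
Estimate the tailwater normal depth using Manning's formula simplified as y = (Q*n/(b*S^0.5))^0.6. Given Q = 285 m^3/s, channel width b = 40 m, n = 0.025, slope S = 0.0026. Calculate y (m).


y = (285 * 0.025 / (40 * 0.0026^0.5))^0.6 = 2.1181 m


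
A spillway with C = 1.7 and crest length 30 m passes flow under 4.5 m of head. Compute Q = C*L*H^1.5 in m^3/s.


Q = 1.7 * 30 * 4.5^1.5 = 486.8430 m^3/s


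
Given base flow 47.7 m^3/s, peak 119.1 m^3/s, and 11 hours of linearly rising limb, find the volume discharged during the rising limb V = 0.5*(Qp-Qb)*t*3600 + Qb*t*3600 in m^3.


V = 0.5*(119.1 - 47.7)*11*3600 + 47.7*11*3600 = 3.3026e+06 m^3


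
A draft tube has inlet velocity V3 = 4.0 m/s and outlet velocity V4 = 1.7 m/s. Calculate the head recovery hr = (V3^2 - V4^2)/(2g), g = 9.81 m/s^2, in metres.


hr = (4.0^2 - 1.7^2) / (2*9.81) = 0.6682 m


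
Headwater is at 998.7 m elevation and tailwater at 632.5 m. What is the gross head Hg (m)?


Hg = 998.7 - 632.5 = 366.2000 m


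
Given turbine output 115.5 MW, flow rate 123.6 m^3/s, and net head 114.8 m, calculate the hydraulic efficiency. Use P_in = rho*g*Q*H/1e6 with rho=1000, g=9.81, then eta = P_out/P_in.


P_in = 1000 * 9.81 * 123.6 * 114.8 / 1e6 = 139.1968 MW
eta = 115.5 / 139.1968 = 0.8298


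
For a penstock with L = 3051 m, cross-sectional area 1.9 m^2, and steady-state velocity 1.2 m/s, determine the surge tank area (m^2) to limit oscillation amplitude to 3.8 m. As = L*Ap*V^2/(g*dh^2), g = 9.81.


As = 3051 * 1.9 * 1.2^2 / (9.81 * 3.8^2) = 58.9281 m^2


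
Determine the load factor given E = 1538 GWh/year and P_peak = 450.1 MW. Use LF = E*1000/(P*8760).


LF = 1538 * 1000 / (450.1 * 8760) = 0.3901


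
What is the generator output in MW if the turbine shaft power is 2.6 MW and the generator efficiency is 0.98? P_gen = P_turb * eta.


P_gen = 2.6 * 0.98 = 2.5480 MW


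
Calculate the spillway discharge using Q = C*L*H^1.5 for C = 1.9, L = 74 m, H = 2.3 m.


Q = 1.9 * 74 * 2.3^1.5 = 490.4301 m^3/s


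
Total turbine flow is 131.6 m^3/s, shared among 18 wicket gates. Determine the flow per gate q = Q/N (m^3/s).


q = 131.6 / 18 = 7.3111 m^3/s


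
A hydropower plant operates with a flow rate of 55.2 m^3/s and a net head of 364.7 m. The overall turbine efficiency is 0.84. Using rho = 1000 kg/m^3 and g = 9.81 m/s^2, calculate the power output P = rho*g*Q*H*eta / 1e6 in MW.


P = 1000 * 9.81 * 55.2 * 364.7 * 0.84 / 1e6 = 165.8911 MW


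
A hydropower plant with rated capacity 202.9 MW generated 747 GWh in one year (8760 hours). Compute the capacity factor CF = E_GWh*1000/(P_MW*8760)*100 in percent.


CF = 747 * 1000 / (202.9 * 8760) * 100 = 42.0276 %


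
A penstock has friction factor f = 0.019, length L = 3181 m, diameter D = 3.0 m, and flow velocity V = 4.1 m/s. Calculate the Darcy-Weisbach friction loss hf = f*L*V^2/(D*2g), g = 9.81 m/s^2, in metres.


hf = 0.019 * 3181 * 4.1^2 / (3.0 * 2 * 9.81) = 17.2610 m


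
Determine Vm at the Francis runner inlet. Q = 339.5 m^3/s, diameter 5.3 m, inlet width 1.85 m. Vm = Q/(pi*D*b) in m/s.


Vm = 339.5 / (pi * 5.3 * 1.85) = 11.0215 m/s


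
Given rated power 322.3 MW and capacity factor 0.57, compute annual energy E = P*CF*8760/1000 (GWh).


E = 322.3 * 0.57 * 8760 / 1000 = 1609.3084 GWh


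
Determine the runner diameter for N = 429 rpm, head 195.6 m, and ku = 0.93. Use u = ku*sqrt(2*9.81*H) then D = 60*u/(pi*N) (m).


u = 0.93 * sqrt(2*9.81*195.6) = 57.6125 m/s
D = 60 * 57.6125 / (pi * 429) = 2.5648 m


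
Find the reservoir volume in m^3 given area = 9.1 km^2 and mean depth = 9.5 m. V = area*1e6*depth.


V = 9.1 * 1e6 * 9.5 = 8.6450e+07 m^3


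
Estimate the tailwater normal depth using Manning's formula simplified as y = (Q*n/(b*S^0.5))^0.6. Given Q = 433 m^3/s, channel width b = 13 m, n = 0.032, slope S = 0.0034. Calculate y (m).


y = (433 * 0.032 / (13 * 0.0034^0.5))^0.6 = 5.7171 m


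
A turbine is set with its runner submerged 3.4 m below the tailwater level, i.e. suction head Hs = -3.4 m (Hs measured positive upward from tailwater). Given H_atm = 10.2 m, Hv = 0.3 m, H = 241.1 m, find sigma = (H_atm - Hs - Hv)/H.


sigma = (10.2 - (-3.4) - 0.3) / 241.1 = 0.0552


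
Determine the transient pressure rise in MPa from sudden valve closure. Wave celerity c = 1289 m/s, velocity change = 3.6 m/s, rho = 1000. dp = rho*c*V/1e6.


dp = 1000 * 1289 * 3.6 / 1e6 = 4.6404 MPa


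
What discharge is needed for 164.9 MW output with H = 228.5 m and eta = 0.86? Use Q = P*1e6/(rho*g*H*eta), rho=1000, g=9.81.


Q = 164.9 * 1e6 / (1000 * 9.81 * 228.5 * 0.86) = 85.5396 m^3/s


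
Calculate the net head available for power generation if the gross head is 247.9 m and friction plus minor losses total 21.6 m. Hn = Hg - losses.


Hn = 247.9 - 21.6 = 226.3000 m


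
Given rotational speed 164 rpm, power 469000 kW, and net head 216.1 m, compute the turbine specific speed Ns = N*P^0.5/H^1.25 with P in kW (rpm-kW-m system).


Ns = 164 * 469000^0.5 / 216.1^1.25 = 135.5538


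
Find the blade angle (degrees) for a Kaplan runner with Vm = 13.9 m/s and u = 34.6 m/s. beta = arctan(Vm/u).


beta = arctan(13.9 / 34.6) = 21.8870 degrees


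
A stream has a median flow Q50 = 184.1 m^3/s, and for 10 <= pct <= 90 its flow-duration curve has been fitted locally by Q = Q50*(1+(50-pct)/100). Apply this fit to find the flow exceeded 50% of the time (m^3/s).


Q = 184.1 * (1 + (50 - 50)/100) = 184.1000 m^3/s


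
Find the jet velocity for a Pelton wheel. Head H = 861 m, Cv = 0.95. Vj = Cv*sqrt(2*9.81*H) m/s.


Vj = 0.95 * sqrt(2*9.81*861) = 123.4738 m/s


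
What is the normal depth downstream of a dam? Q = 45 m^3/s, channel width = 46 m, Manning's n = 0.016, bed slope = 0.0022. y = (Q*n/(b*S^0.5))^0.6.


y = (45 * 0.016 / (46 * 0.0022^0.5))^0.6 = 0.5176 m


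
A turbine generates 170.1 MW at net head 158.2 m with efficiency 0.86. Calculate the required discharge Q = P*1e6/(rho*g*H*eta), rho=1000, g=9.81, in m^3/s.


Q = 170.1 * 1e6 / (1000 * 9.81 * 158.2 * 0.86) = 127.4472 m^3/s


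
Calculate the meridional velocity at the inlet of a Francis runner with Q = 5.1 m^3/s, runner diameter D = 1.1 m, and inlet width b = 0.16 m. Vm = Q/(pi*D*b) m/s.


Vm = 5.1 / (pi * 1.1 * 0.16) = 9.2238 m/s


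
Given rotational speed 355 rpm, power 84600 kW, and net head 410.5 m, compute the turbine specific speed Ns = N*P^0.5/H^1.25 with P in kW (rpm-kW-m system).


Ns = 355 * 84600^0.5 / 410.5^1.25 = 55.8820


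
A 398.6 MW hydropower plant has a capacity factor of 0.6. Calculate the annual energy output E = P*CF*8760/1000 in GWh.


E = 398.6 * 0.6 * 8760 / 1000 = 2095.0416 GWh


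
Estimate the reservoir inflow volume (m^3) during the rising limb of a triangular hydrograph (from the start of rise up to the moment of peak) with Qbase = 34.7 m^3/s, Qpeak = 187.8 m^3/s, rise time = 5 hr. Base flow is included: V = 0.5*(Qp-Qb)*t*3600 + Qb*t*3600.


V = 0.5*(187.8 - 34.7)*5*3600 + 34.7*5*3600 = 2.0025e+06 m^3


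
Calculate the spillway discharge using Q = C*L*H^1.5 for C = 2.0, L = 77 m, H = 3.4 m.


Q = 2.0 * 77 * 3.4^1.5 = 965.4707 m^3/s


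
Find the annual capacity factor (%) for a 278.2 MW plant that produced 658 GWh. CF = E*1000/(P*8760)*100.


CF = 658 * 1000 / (278.2 * 8760) * 100 = 27.0001 %


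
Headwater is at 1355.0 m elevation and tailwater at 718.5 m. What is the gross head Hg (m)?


Hg = 1355.0 - 718.5 = 636.5000 m


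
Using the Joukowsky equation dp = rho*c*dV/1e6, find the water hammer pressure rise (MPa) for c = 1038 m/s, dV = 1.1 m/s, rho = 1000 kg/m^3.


dp = 1000 * 1038 * 1.1 / 1e6 = 1.1418 MPa


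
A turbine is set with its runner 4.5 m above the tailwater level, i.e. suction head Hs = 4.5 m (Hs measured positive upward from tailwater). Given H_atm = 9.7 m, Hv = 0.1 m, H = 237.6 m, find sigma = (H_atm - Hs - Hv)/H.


sigma = (9.7 - 4.5 - 0.1) / 237.6 = 0.0215


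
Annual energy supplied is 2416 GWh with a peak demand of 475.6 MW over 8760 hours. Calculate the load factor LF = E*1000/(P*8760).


LF = 2416 * 1000 / (475.6 * 8760) = 0.5799


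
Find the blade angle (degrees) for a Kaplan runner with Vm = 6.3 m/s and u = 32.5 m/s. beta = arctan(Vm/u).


beta = arctan(6.3 / 32.5) = 10.9705 degrees


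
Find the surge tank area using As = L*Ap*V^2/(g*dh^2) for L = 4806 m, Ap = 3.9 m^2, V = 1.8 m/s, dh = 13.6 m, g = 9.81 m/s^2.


As = 4806 * 3.9 * 1.8^2 / (9.81 * 13.6^2) = 33.4693 m^2


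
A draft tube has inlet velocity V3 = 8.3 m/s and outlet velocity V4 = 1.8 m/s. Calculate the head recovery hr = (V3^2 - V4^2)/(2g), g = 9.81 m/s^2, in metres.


hr = (8.3^2 - 1.8^2) / (2*9.81) = 3.3461 m


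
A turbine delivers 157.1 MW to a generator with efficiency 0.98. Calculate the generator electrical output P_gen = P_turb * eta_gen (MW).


P_gen = 157.1 * 0.98 = 153.9580 MW


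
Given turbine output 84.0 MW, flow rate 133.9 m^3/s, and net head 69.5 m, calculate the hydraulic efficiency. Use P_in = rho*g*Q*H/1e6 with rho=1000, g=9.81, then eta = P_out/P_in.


P_in = 1000 * 9.81 * 133.9 * 69.5 / 1e6 = 91.2924 MW
eta = 84.0 / 91.2924 = 0.9201


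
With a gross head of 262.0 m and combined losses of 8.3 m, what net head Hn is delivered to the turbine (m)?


Hn = 262.0 - 8.3 = 253.7000 m


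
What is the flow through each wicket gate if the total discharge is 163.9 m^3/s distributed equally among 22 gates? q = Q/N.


q = 163.9 / 22 = 7.4500 m^3/s


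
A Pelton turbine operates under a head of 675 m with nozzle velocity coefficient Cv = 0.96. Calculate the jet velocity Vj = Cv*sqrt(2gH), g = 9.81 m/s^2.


Vj = 0.96 * sqrt(2*9.81*675) = 110.4772 m/s


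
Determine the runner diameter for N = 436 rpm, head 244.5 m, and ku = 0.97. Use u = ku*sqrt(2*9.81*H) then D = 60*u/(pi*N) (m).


u = 0.97 * sqrt(2*9.81*244.5) = 67.1832 m/s
D = 60 * 67.1832 / (pi * 436) = 2.9429 m


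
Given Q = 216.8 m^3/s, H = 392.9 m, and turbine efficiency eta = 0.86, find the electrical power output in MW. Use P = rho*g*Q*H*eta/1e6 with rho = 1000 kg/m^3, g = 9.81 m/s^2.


P = 1000 * 9.81 * 216.8 * 392.9 * 0.86 / 1e6 = 718.6357 MW


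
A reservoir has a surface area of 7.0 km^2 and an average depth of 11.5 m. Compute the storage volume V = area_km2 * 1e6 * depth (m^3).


V = 7.0 * 1e6 * 11.5 = 8.0500e+07 m^3


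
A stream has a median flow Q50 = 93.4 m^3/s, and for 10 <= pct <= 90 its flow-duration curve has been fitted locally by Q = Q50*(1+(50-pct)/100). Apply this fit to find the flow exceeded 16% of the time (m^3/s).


Q = 93.4 * (1 + (50 - 16)/100) = 125.1560 m^3/s


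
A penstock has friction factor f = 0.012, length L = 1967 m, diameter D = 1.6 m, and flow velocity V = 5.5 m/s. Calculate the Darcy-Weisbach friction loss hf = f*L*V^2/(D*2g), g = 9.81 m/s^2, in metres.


hf = 0.012 * 1967 * 5.5^2 / (1.6 * 2 * 9.81) = 22.7453 m


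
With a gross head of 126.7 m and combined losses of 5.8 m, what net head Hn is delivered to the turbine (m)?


Hn = 126.7 - 5.8 = 120.9000 m


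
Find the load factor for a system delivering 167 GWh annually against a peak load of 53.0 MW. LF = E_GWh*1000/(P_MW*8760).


LF = 167 * 1000 / (53.0 * 8760) = 0.3597


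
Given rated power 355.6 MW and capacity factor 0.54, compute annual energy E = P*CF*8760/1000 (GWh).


E = 355.6 * 0.54 * 8760 / 1000 = 1682.1302 GWh


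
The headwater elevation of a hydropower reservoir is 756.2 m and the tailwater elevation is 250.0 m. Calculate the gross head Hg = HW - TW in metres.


Hg = 756.2 - 250.0 = 506.2000 m


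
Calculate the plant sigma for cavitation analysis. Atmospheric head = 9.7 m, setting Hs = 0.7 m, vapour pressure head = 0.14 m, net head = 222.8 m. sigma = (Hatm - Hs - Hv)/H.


sigma = (9.7 - 0.7 - 0.14) / 222.8 = 0.0398


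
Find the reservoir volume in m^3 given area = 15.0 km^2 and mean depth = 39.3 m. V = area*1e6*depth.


V = 15.0 * 1e6 * 39.3 = 5.8950e+08 m^3


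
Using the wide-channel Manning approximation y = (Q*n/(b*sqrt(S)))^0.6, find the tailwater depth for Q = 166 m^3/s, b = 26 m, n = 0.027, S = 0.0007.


y = (166 * 0.027 / (26 * 0.0007^0.5))^0.6 = 3.0787 m


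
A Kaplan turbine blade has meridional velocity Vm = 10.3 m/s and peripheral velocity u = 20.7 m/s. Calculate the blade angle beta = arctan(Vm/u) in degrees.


beta = arctan(10.3 / 20.7) = 26.4542 degrees


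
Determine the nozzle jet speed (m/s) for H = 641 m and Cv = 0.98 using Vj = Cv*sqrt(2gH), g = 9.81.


Vj = 0.98 * sqrt(2*9.81*641) = 109.9017 m/s


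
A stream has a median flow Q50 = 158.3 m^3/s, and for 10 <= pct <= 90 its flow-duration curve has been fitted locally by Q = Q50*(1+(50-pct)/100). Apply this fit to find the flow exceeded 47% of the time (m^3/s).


Q = 158.3 * (1 + (50 - 47)/100) = 163.0490 m^3/s


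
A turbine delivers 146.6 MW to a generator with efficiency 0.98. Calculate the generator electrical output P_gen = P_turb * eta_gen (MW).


P_gen = 146.6 * 0.98 = 143.6680 MW


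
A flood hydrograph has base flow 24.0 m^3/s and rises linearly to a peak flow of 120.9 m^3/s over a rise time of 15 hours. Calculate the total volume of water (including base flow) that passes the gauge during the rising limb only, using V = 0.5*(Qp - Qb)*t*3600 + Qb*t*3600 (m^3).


V = 0.5*(120.9 - 24.0)*15*3600 + 24.0*15*3600 = 3.9123e+06 m^3


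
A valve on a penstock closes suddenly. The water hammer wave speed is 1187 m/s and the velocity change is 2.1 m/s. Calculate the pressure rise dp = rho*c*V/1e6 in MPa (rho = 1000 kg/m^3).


dp = 1000 * 1187 * 2.1 / 1e6 = 2.4927 MPa


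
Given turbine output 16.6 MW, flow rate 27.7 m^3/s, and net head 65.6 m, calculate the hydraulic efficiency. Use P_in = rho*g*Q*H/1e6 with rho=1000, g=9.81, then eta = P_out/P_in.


P_in = 1000 * 9.81 * 27.7 * 65.6 / 1e6 = 17.8259 MW
eta = 16.6 / 17.8259 = 0.9312


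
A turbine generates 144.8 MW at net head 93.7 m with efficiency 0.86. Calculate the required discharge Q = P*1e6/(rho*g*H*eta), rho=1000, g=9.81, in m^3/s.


Q = 144.8 * 1e6 / (1000 * 9.81 * 93.7 * 0.86) = 183.1730 m^3/s


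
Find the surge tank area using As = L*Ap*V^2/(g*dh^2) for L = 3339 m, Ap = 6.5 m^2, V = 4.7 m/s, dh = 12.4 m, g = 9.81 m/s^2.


As = 3339 * 6.5 * 4.7^2 / (9.81 * 12.4^2) = 317.8433 m^2


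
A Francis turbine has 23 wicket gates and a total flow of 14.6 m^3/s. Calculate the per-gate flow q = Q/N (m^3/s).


q = 14.6 / 23 = 0.6348 m^3/s


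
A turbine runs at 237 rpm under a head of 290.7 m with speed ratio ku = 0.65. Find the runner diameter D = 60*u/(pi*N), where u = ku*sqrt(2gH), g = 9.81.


u = 0.65 * sqrt(2*9.81*290.7) = 49.0891 m/s
D = 60 * 49.0891 / (pi * 237) = 3.9558 m


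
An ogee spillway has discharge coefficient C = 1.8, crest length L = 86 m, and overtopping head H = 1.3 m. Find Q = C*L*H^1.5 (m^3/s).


Q = 1.8 * 86 * 1.3^1.5 = 229.4489 m^3/s


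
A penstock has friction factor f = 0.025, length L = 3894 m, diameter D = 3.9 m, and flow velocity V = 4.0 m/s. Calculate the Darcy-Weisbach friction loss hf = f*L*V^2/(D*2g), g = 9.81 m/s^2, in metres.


hf = 0.025 * 3894 * 4.0^2 / (3.9 * 2 * 9.81) = 20.3560 m


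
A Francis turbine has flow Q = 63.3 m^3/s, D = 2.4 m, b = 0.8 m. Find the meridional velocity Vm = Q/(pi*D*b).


Vm = 63.3 / (pi * 2.4 * 0.8) = 10.4943 m/s


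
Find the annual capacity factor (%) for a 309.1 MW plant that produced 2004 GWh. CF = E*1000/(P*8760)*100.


CF = 2004 * 1000 / (309.1 * 8760) * 100 = 74.0107 %


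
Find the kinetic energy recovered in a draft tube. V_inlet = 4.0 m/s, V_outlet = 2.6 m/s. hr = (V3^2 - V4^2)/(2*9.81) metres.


hr = (4.0^2 - 2.6^2) / (2*9.81) = 0.4709 m


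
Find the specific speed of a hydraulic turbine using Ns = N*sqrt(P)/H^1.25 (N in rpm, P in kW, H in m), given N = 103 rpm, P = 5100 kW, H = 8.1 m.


Ns = 103 * 5100^0.5 / 8.1^1.25 = 538.2897


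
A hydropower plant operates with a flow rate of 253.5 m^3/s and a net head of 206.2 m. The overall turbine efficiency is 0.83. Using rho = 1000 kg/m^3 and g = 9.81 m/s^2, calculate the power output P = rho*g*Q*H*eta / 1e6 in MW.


P = 1000 * 9.81 * 253.5 * 206.2 * 0.83 / 1e6 = 425.6119 MW


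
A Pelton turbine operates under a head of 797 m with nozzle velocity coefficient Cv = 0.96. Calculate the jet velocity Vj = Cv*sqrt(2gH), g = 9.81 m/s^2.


Vj = 0.96 * sqrt(2*9.81*797) = 120.0466 m/s


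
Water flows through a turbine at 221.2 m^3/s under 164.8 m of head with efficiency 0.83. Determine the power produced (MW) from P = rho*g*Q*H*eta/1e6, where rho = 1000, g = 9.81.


P = 1000 * 9.81 * 221.2 * 164.8 * 0.83 / 1e6 = 296.8175 MW


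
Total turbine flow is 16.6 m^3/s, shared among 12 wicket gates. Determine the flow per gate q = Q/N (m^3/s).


q = 16.6 / 12 = 1.3833 m^3/s


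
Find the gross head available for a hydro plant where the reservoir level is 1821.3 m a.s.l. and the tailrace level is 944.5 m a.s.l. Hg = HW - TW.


Hg = 1821.3 - 944.5 = 876.8000 m


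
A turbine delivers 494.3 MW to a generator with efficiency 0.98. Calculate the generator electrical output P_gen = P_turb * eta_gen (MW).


P_gen = 494.3 * 0.98 = 484.4140 MW


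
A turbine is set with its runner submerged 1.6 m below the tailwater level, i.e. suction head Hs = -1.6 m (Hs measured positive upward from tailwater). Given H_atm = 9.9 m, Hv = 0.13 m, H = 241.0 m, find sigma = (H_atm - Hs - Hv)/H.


sigma = (9.9 - (-1.6) - 0.13) / 241.0 = 0.0472


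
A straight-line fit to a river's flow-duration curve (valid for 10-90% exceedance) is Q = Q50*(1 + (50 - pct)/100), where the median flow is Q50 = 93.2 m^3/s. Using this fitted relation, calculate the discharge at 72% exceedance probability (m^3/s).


Q = 93.2 * (1 + (50 - 72)/100) = 72.6960 m^3/s


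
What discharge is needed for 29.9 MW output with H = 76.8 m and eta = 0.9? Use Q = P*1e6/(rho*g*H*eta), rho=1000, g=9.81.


Q = 29.9 * 1e6 / (1000 * 9.81 * 76.8 * 0.9) = 44.0959 m^3/s


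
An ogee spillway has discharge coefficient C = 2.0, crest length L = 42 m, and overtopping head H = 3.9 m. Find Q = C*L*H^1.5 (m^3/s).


Q = 2.0 * 42 * 3.9^1.5 = 646.9582 m^3/s


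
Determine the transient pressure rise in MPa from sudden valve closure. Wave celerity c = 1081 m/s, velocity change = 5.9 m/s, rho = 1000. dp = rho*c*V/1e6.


dp = 1000 * 1081 * 5.9 / 1e6 = 6.3779 MPa


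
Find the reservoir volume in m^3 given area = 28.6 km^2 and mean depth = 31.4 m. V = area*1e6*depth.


V = 28.6 * 1e6 * 31.4 = 8.9804e+08 m^3


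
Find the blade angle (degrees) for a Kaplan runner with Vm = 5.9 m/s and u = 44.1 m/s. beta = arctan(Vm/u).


beta = arctan(5.9 / 44.1) = 7.6202 degrees


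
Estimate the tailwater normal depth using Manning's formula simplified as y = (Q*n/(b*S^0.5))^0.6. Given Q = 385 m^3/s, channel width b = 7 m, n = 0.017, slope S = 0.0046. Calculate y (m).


y = (385 * 0.017 / (7 * 0.0046^0.5))^0.6 = 4.8268 m


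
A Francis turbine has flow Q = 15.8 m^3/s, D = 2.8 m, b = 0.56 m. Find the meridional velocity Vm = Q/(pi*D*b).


Vm = 15.8 / (pi * 2.8 * 0.56) = 3.2075 m/s


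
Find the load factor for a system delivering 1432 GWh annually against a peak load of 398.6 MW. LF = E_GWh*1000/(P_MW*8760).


LF = 1432 * 1000 / (398.6 * 8760) = 0.4101


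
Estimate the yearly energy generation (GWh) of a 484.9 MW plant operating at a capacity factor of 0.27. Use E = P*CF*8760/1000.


E = 484.9 * 0.27 * 8760 / 1000 = 1146.8855 GWh


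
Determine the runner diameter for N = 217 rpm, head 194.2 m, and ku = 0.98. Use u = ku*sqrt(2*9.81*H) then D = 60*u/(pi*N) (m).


u = 0.98 * sqrt(2*9.81*194.2) = 60.4923 m/s
D = 60 * 60.4923 / (pi * 217) = 5.3240 m


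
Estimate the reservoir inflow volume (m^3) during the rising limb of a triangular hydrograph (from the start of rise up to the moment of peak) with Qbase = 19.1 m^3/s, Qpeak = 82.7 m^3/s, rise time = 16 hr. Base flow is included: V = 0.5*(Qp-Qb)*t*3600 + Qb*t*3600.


V = 0.5*(82.7 - 19.1)*16*3600 + 19.1*16*3600 = 2.9318e+06 m^3


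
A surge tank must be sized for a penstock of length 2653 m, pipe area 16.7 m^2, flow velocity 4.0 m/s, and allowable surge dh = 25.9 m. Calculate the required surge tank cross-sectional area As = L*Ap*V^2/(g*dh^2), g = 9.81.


As = 2653 * 16.7 * 4.0^2 / (9.81 * 25.9^2) = 107.7222 m^2


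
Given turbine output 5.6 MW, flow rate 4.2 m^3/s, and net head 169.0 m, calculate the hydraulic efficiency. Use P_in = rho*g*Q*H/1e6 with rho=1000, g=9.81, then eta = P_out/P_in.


P_in = 1000 * 9.81 * 4.2 * 169.0 / 1e6 = 6.9631 MW
eta = 5.6 / 6.9631 = 0.8042


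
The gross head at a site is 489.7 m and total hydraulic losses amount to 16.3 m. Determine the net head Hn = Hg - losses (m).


Hn = 489.7 - 16.3 = 473.4000 m


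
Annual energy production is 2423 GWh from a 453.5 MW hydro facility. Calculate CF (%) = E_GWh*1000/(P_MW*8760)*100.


CF = 2423 * 1000 / (453.5 * 8760) * 100 = 60.9919 %


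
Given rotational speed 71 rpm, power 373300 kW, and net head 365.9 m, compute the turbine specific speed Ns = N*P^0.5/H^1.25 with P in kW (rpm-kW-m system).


Ns = 71 * 373300^0.5 / 365.9^1.25 = 27.1072


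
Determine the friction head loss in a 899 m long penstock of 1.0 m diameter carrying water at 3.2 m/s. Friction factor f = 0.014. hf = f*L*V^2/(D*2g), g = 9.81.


hf = 0.014 * 899 * 3.2^2 / (1.0 * 2 * 9.81) = 6.5688 m


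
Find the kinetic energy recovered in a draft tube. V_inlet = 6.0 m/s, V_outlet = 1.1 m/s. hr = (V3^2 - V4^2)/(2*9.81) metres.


hr = (6.0^2 - 1.1^2) / (2*9.81) = 1.7732 m


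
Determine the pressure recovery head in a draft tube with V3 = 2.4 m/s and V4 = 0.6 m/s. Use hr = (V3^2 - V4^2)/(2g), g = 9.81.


hr = (2.4^2 - 0.6^2) / (2*9.81) = 0.2752 m


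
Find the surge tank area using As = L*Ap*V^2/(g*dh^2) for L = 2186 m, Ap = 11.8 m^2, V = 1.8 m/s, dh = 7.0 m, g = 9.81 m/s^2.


As = 2186 * 11.8 * 1.8^2 / (9.81 * 7.0^2) = 173.8650 m^2


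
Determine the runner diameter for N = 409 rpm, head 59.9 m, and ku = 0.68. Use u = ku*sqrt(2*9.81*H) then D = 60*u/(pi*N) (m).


u = 0.68 * sqrt(2*9.81*59.9) = 23.3116 m/s
D = 60 * 23.3116 / (pi * 409) = 1.0886 m


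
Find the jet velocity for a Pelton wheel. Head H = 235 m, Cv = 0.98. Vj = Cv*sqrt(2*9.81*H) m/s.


Vj = 0.98 * sqrt(2*9.81*235) = 66.5441 m/s


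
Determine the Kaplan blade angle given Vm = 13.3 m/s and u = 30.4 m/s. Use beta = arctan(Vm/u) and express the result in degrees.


beta = arctan(13.3 / 30.4) = 23.6294 degrees


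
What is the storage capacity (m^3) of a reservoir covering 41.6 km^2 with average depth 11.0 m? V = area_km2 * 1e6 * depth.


V = 41.6 * 1e6 * 11.0 = 4.5760e+08 m^3


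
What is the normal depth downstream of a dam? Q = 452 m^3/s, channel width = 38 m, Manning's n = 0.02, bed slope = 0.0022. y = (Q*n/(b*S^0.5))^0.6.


y = (452 * 0.02 / (38 * 0.0022^0.5))^0.6 = 2.6491 m


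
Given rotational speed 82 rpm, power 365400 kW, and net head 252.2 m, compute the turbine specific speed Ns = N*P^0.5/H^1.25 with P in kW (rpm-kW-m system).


Ns = 82 * 365400^0.5 / 252.2^1.25 = 49.3193


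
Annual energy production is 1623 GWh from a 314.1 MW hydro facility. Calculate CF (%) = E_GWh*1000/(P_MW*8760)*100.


CF = 1623 * 1000 / (314.1 * 8760) * 100 = 58.9857 %


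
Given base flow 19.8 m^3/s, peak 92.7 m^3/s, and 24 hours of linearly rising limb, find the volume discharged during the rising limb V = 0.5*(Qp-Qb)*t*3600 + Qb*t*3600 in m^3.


V = 0.5*(92.7 - 19.8)*24*3600 + 19.8*24*3600 = 4.8600e+06 m^3


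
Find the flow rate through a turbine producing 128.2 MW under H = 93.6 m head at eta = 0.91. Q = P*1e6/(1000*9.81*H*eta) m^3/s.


Q = 128.2 * 1e6 / (1000 * 9.81 * 93.6 * 0.91) = 153.4270 m^3/s


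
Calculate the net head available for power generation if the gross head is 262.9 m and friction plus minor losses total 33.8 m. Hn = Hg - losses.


Hn = 262.9 - 33.8 = 229.1000 m


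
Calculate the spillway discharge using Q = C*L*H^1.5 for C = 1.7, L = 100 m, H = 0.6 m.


Q = 1.7 * 100 * 0.6^1.5 = 79.0089 m^3/s


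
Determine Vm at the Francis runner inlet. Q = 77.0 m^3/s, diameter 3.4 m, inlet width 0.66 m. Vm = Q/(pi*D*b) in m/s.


Vm = 77.0 / (pi * 3.4 * 0.66) = 10.9224 m/s


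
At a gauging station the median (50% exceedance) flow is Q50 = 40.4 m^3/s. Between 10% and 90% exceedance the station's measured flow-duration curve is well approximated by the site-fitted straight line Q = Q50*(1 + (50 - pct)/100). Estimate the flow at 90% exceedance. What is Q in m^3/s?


Q = 40.4 * (1 + (50 - 90)/100) = 24.2400 m^3/s


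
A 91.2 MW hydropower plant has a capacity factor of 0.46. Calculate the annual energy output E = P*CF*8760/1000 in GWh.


E = 91.2 * 0.46 * 8760 / 1000 = 367.4995 GWh


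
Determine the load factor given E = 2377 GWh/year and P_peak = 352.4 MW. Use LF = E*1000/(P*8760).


LF = 2377 * 1000 / (352.4 * 8760) = 0.7700


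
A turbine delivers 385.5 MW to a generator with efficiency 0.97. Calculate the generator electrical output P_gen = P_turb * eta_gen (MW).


P_gen = 385.5 * 0.97 = 373.9350 MW


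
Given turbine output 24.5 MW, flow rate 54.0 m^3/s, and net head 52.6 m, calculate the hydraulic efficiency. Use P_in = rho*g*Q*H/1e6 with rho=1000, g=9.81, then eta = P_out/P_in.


P_in = 1000 * 9.81 * 54.0 * 52.6 / 1e6 = 27.8643 MW
eta = 24.5 / 27.8643 = 0.8793


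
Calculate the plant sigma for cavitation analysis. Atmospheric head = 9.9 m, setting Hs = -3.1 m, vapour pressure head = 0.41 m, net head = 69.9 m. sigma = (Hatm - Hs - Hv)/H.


sigma = (9.9 - (-3.1) - 0.41) / 69.9 = 0.1801


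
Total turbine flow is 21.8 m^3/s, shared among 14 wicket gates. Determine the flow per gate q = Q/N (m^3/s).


q = 21.8 / 14 = 1.5571 m^3/s


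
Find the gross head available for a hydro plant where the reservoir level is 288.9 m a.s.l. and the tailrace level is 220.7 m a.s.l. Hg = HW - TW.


Hg = 288.9 - 220.7 = 68.2000 m


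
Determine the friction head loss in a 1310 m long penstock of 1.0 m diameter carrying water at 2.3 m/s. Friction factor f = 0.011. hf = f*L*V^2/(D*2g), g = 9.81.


hf = 0.011 * 1310 * 2.3^2 / (1.0 * 2 * 9.81) = 3.8853 m


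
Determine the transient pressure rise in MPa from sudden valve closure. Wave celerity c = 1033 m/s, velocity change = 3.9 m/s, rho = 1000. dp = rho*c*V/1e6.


dp = 1000 * 1033 * 3.9 / 1e6 = 4.0287 MPa


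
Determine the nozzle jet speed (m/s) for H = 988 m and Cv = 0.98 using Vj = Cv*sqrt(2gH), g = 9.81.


Vj = 0.98 * sqrt(2*9.81*988) = 136.4439 m/s
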